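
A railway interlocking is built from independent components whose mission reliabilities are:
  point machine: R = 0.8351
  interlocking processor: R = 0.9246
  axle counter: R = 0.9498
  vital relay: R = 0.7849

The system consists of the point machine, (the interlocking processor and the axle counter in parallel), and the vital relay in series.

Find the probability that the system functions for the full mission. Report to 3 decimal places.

Parallel (interlocking processor and axle counter): 1 − (1 − 0.92460)(1 − 0.94980) = 0.99621
Series (point machine, [0.99621], and vital relay): 0.83510 × 0.99621 × 0.78490 = 0.653

0.653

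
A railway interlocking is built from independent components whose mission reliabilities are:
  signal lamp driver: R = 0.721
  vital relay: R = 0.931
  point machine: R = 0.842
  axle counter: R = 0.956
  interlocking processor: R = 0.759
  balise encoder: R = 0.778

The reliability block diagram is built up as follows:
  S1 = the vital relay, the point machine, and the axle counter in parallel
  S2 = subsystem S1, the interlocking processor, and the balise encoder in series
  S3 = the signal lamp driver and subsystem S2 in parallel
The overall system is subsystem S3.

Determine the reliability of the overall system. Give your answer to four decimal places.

Parallel (vital relay, point machine, and axle counter): 1 − (1 − 0.931000)(1 − 0.842000)(1 − 0.956000) = 0.999520
Series ([0.999520], interlocking processor, and balise encoder): 0.999520 × 0.759000 × 0.778000 = 0.590219
Parallel (signal lamp driver and [0.590219]): 1 − (1 − 0.721000)(1 − 0.590219) = 0.8857

0.8857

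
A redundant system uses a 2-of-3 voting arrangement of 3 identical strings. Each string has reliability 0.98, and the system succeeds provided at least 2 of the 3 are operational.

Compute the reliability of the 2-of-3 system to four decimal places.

R = Σ_{i=2}^{3} C(3,i) p^i (1−p)^{3−i} with p = 0.98
C(3,2)·0.98^2·0.02^1 = 0.057624
C(3,3)·0.98^3·0.02^0 = 0.941192
Sum = 0.9988

0.9988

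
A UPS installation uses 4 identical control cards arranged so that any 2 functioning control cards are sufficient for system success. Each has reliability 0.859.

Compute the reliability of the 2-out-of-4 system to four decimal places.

0.9900

R = Σ_{i=2}^{4} C(4,i) p^i (1−p)^{4−i} with p = 0.859
C(4,2)·0.859^2·0.141^2 = 0.088019
C(4,3)·0.859^3·0.141^1 = 0.357486
C(4,4)·0.859^4·0.141^0 = 0.544468
Sum = 0.9900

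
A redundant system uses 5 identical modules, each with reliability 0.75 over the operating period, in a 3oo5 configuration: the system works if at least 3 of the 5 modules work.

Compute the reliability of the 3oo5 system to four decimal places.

0.8965

R = Σ_{i=3}^{5} C(5,i) p^i (1−p)^{5−i} with p = 0.75
C(5,3)·0.75^3·0.25^2 = 0.263672
C(5,4)·0.75^4·0.25^1 = 0.395508
C(5,5)·0.75^5·0.25^0 = 0.237305
Sum = 0.8965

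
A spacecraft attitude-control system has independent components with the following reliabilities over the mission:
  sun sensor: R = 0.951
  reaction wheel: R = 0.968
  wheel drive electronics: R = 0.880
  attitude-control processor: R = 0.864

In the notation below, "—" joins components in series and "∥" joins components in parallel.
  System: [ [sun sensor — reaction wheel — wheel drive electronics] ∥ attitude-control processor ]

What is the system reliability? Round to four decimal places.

0.9742

Series (sun sensor, reaction wheel, and wheel drive electronics): 0.951000 × 0.968000 × 0.880000 = 0.810100
Parallel ([0.810100] and attitude-control processor): 1 − (1 − 0.810100)(1 − 0.864000) = 0.9742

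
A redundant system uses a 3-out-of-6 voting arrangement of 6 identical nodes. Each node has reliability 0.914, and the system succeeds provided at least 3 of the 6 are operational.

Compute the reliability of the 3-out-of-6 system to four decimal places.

0.9993

R = Σ_{i=3}^{6} C(6,i) p^i (1−p)^{6−i} with p = 0.914
C(6,3)·0.914^3·0.086^3 = 0.009713
C(6,4)·0.914^4·0.086^2 = 0.077424
C(6,5)·0.914^5·0.086^1 = 0.329140
C(6,6)·0.914^6·0.086^0 = 0.583012
Sum = 0.9993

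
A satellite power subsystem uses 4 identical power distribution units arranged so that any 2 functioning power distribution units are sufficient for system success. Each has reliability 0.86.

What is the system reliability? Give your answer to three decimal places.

R = Σ_{i=2}^{4} C(4,i) p^i (1−p)^{4−i} with p = 0.86
C(4,2)·0.86^2·0.14^2 = 0.08698
C(4,3)·0.86^3·0.14^1 = 0.35619
C(4,4)·0.86^4·0.14^0 = 0.54701
Sum = 0.990

0.990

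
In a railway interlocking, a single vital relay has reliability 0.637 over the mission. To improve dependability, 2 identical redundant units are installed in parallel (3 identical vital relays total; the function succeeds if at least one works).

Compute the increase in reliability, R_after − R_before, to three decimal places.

R_before = 0.637
R_after = 1 − (1 − 0.637)^3 = 0.952
ΔR = 0.952 − 0.637 = 0.315

0.315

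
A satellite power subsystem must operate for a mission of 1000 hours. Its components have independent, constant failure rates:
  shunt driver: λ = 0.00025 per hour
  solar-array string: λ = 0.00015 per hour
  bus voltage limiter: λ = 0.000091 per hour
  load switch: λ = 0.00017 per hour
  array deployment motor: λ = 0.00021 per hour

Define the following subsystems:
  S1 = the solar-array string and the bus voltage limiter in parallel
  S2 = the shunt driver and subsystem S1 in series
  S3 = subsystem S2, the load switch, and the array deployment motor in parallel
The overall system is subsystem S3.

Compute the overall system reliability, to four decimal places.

R(shunt driver) = exp(−0.00025 × 1000) = 0.778801
R(solar-array string) = exp(−0.00015 × 1000) = 0.860708
R(bus voltage limiter) = exp(−0.000091 × 1000) = 0.913018
R(load switch) = exp(−0.00017 × 1000) = 0.843665
R(array deployment motor) = exp(−0.00021 × 1000) = 0.810584
Parallel (solar-array string and bus voltage limiter): 1 − (1 − 0.860708)(1 − 0.913018) = 0.987884
Series (shunt driver and [0.987884]): 0.778801 × 0.987884 = 0.769365
Parallel ([0.769365], load switch, and array deployment motor): 1 − (1 − 0.769365)(1 − 0.843665)(1 − 0.810584) = 0.9932

0.9932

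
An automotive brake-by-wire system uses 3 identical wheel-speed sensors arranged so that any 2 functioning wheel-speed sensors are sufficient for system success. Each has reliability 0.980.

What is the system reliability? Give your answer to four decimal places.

R = Σ_{i=2}^{3} C(3,i) p^i (1−p)^{3−i} with p = 0.980
C(3,2)·0.980^2·0.020^1 = 0.057624
C(3,3)·0.980^3·0.020^0 = 0.941192
Sum = 0.9988

0.9988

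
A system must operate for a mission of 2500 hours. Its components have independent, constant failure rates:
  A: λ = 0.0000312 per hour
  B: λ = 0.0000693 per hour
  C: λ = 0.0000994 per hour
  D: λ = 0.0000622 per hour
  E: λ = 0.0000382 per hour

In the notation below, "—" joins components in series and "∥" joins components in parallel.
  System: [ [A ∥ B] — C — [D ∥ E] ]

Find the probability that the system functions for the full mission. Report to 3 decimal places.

R(A) = exp(−0.0000312 × 2500) = 0.92496
R(B) = exp(−0.0000693 × 2500) = 0.84093
R(C) = exp(−0.0000994 × 2500) = 0.77997
R(D) = exp(−0.0000622 × 2500) = 0.85599
R(E) = exp(−0.0000382 × 2500) = 0.90892
Parallel (A and B): 1 − (1 − 0.92496)(1 − 0.84093) = 0.98806
Parallel (D and E): 1 − (1 − 0.85599)(1 − 0.90892) = 0.98688
Series ([0.98806], C, and [0.98688]): 0.98806 × 0.77997 × 0.98688 = 0.761

0.761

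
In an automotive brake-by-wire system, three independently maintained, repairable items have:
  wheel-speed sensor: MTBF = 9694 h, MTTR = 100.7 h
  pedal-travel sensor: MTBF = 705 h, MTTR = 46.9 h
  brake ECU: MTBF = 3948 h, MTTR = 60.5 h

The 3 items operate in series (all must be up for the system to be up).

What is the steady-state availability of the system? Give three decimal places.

0.914

A(wheel-speed sensor) = MTBF/(MTBF+MTTR) = 9694/(9694+100.7) = 0.989719
A(pedal-travel sensor) = MTBF/(MTBF+MTTR) = 705/(705+46.9) = 0.937625
A(brake ECU) = MTBF/(MTBF+MTTR) = 3948/(3948+60.5) = 0.984907
Series availability: 0.989719 × 0.937625 × 0.984907 = 0.914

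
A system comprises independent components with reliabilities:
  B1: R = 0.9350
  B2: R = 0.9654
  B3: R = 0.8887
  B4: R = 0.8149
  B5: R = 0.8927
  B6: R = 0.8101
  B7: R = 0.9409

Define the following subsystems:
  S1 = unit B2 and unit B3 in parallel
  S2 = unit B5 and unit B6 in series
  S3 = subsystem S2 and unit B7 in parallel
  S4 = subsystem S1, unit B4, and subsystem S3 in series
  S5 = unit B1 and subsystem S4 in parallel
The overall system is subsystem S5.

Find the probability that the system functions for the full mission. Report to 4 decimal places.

0.9869

Parallel (B2 and B3): 1 − (1 − 0.965400)(1 − 0.888700) = 0.996149
Series (B5 and B6): 0.892700 × 0.810100 = 0.723176
Parallel ([0.723176] and B7): 1 − (1 − 0.723176)(1 − 0.940900) = 0.983640
Series ([0.996149], B4, and [0.983640]): 0.996149 × 0.814900 × 0.983640 = 0.798481
Parallel (B1 and [0.798481]): 1 − (1 − 0.935000)(1 − 0.798481) = 0.9869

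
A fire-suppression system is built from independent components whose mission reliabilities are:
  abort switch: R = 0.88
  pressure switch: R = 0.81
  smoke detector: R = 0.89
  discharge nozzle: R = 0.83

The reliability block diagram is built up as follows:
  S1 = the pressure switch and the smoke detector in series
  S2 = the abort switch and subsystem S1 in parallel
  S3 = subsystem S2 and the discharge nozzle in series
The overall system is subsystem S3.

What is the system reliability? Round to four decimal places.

0.8022

Series (pressure switch and smoke detector): 0.810000 × 0.890000 = 0.720900
Parallel (abort switch and [0.720900]): 1 − (1 − 0.880000)(1 − 0.720900) = 0.966508
Series ([0.966508] and discharge nozzle): 0.966508 × 0.830000 = 0.8022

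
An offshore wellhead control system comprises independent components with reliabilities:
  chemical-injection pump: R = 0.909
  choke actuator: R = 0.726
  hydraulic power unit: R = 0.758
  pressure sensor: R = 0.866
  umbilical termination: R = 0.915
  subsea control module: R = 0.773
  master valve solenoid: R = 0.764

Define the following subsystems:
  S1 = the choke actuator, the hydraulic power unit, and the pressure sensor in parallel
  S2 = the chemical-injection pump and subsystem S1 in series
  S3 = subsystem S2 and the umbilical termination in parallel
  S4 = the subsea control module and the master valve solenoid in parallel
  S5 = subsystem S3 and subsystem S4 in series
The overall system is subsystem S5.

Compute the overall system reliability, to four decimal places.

Parallel (choke actuator, hydraulic power unit, and pressure sensor): 1 − (1 − 0.726000)(1 − 0.758000)(1 − 0.866000) = 0.991115
Series (chemical-injection pump and [0.991115]): 0.909000 × 0.991115 = 0.900924
Parallel ([0.900924] and umbilical termination): 1 − (1 − 0.900924)(1 − 0.915000) = 0.991579
Parallel (subsea control module and master valve solenoid): 1 − (1 − 0.773000)(1 − 0.764000) = 0.946428
Series ([0.991579] and [0.946428]): 0.991579 × 0.946428 = 0.9385

0.9385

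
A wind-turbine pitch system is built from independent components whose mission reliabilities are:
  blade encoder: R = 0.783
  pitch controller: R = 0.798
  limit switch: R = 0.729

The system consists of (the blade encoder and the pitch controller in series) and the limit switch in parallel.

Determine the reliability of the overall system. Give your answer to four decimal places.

Series (blade encoder and pitch controller): 0.783000 × 0.798000 = 0.624834
Parallel ([0.624834] and limit switch): 1 − (1 − 0.624834)(1 − 0.729000) = 0.8983

0.8983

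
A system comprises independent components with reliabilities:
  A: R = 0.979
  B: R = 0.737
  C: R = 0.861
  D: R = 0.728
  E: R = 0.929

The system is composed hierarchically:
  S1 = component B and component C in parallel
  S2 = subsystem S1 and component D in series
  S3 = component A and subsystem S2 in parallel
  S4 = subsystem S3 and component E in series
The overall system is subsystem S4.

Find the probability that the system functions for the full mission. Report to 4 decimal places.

Parallel (B and C): 1 − (1 − 0.737000)(1 − 0.861000) = 0.963443
Series ([0.963443] and D): 0.963443 × 0.728000 = 0.701387
Parallel (A and [0.701387]): 1 − (1 − 0.979000)(1 − 0.701387) = 0.993729
Series ([0.993729] and E): 0.993729 × 0.929000 = 0.9232

0.9232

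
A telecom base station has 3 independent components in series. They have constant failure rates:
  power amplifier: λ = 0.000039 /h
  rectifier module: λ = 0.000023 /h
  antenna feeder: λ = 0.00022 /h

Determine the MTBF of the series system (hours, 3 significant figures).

3550

Series of exponential components: λ_sys = Σ λ_i
λ_sys = 0.000039 + 0.000023 + 0.00022 = 2.8200e-04 /h
MTBF = 1 / λ_sys = 3550 h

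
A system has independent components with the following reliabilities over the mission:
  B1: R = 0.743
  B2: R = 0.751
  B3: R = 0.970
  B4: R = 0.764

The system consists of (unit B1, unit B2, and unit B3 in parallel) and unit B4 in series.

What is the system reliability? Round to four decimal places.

Parallel (B1, B2, and B3): 1 − (1 − 0.743000)(1 − 0.751000)(1 − 0.970000) = 0.998080
Series ([0.998080] and B4): 0.998080 × 0.764000 = 0.7625

0.7625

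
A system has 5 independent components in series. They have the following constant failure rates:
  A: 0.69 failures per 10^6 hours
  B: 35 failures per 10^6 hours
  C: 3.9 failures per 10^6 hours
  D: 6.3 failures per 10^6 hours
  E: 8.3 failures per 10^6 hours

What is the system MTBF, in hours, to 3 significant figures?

Series of exponential components: λ_sys = Σ λ_i
λ_sys = 0.00000069 + 0.000035 + 0.0000039 + 0.0000063 + 0.0000083 = 5.4190e-05 /h
MTBF = 1 / λ_sys = 18500 h

18500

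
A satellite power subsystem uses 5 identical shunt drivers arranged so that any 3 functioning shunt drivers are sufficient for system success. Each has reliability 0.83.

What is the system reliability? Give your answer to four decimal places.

0.9625

R = Σ_{i=3}^{5} C(5,i) p^i (1−p)^{5−i} with p = 0.83
C(5,3)·0.83^3·0.17^2 = 0.165246
C(5,4)·0.83^4·0.17^1 = 0.403396
C(5,5)·0.83^5·0.17^0 = 0.393904
Sum = 0.9625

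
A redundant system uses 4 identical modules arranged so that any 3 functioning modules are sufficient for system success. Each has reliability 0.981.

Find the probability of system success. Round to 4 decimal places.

0.9979

R = Σ_{i=3}^{4} C(4,i) p^i (1−p)^{4−i} with p = 0.981
C(4,3)·0.981^3·0.019^1 = 0.071750
C(4,4)·0.981^4·0.019^0 = 0.926139
Sum = 0.9979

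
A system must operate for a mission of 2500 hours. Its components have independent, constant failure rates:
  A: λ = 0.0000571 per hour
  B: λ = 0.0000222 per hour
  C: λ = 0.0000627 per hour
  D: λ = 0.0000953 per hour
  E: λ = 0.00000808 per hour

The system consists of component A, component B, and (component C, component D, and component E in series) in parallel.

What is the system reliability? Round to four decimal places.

0.9976

R(A) = exp(−0.0000571 × 2500) = 0.866971
R(B) = exp(−0.0000222 × 2500) = 0.946012
R(C) = exp(−0.0000627 × 2500) = 0.854918
R(D) = exp(−0.0000953 × 2500) = 0.788006
R(E) = exp(−0.00000808 × 2500) = 0.980003
Series (C, D, and E): 0.854918 × 0.788006 × 0.980003 = 0.660209
Parallel (A, B, and [0.660209]): 1 − (1 − 0.866971)(1 − 0.946012)(1 − 0.660209) = 0.9976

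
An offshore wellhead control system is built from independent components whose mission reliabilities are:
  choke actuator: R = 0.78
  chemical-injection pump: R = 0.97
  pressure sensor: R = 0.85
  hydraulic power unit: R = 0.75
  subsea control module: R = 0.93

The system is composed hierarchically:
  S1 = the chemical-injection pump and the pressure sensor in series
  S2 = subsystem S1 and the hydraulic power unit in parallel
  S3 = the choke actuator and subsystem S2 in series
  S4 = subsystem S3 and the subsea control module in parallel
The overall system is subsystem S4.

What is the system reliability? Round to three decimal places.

Series (chemical-injection pump and pressure sensor): 0.97000 × 0.85000 = 0.82450
Parallel ([0.82450] and hydraulic power unit): 1 − (1 − 0.82450)(1 − 0.75000) = 0.95613
Series (choke actuator and [0.95613]): 0.78000 × 0.95613 = 0.74578
Parallel ([0.74578] and subsea control module): 1 − (1 − 0.74578)(1 − 0.93000) = 0.982

0.982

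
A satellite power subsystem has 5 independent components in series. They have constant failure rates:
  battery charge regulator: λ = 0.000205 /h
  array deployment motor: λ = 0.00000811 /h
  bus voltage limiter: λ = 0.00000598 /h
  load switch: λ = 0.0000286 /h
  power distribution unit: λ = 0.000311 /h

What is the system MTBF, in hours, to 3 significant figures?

Series of exponential components: λ_sys = Σ λ_i
λ_sys = 0.000205 + 0.00000811 + 0.00000598 + 0.0000286 + 0.000311 = 5.5869e-04 /h
MTBF = 1 / λ_sys = 1790 h

1790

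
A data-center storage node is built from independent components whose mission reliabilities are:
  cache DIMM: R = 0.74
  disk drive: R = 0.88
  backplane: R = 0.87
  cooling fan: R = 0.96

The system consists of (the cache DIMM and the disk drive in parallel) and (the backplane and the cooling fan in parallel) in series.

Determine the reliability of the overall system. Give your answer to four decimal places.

0.9638

Parallel (cache DIMM and disk drive): 1 − (1 − 0.740000)(1 − 0.880000) = 0.968800
Parallel (backplane and cooling fan): 1 − (1 − 0.870000)(1 − 0.960000) = 0.994800
Series ([0.968800] and [0.994800]): 0.968800 × 0.994800 = 0.9638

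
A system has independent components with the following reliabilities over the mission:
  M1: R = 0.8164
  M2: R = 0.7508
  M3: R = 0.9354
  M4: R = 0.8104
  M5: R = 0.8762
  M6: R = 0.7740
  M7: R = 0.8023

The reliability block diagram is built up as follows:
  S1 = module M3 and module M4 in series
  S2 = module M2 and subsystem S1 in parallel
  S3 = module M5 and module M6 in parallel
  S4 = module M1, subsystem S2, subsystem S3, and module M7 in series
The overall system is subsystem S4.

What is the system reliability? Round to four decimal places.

0.5983

Series (M3 and M4): 0.935400 × 0.810400 = 0.758048
Parallel (M2 and [0.758048]): 1 − (1 − 0.750800)(1 − 0.758048) = 0.939706
Parallel (M5 and M6): 1 − (1 − 0.876200)(1 − 0.774000) = 0.972021
Series (M1, [0.939706], [0.972021], and M7): 0.816400 × 0.939706 × 0.972021 × 0.802300 = 0.5983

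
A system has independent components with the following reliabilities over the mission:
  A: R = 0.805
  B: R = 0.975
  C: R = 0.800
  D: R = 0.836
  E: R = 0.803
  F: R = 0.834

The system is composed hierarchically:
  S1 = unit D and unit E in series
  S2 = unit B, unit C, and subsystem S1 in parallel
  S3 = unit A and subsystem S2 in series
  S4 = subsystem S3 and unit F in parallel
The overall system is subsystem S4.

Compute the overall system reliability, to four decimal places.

0.9674

Series (D and E): 0.836000 × 0.803000 = 0.671308
Parallel (B, C, and [0.671308]): 1 − (1 − 0.975000)(1 − 0.800000)(1 − 0.671308) = 0.998357
Series (A and [0.998357]): 0.805000 × 0.998357 = 0.803677
Parallel ([0.803677] and F): 1 − (1 − 0.803677)(1 − 0.834000) = 0.9674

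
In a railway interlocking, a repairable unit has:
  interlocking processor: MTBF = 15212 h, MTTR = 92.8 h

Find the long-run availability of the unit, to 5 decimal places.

0.99394

A(interlocking processor) = MTBF/(MTBF+MTTR) = 15212/(15212+92.8) = 0.99394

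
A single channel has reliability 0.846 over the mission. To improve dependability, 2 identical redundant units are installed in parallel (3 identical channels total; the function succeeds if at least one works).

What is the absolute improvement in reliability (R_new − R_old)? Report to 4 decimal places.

R_before = 0.846
R_after = 1 − (1 − 0.846)^3 = 0.9963
ΔR = 0.9963 − 0.846 = 0.1503

0.1503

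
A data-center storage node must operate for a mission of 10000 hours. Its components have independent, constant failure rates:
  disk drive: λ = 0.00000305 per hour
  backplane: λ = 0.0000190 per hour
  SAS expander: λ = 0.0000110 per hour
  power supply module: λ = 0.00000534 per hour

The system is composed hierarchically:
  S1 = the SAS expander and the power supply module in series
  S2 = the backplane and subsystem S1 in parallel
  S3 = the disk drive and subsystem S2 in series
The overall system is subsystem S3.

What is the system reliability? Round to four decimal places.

R(disk drive) = exp(−0.00000305 × 10000) = 0.969960
R(backplane) = exp(−0.0000190 × 10000) = 0.826959
R(SAS expander) = exp(−0.0000110 × 10000) = 0.895834
R(power supply module) = exp(−0.00000534 × 10000) = 0.948001
Series (SAS expander and power supply module): 0.895834 × 0.948001 = 0.849252
Parallel (backplane and [0.849252]): 1 − (1 − 0.826959)(1 − 0.849252) = 0.973914
Series (disk drive and [0.973914]): 0.969960 × 0.973914 = 0.9447

0.9447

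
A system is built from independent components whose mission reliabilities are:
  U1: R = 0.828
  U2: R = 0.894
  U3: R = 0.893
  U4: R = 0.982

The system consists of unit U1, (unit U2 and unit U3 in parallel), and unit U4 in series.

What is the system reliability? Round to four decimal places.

0.8039

Parallel (U2 and U3): 1 − (1 − 0.894000)(1 − 0.893000) = 0.988658
Series (U1, [0.988658], and U4): 0.828000 × 0.988658 × 0.982000 = 0.8039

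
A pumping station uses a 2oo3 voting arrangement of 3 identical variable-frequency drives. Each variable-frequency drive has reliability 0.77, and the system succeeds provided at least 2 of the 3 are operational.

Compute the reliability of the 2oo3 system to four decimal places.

0.8656

R = Σ_{i=2}^{3} C(3,i) p^i (1−p)^{3−i} with p = 0.77
C(3,2)·0.77^2·0.23^1 = 0.409101
C(3,3)·0.77^3·0.23^0 = 0.456533
Sum = 0.8656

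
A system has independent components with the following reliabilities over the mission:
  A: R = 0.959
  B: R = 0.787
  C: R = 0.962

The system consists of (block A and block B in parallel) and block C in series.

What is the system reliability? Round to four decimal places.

0.9536

Parallel (A and B): 1 − (1 − 0.959000)(1 − 0.787000) = 0.991267
Series ([0.991267] and C): 0.991267 × 0.962000 = 0.9536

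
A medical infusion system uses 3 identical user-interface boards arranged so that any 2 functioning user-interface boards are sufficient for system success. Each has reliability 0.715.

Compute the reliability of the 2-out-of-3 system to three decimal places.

0.803

R = Σ_{i=2}^{3} C(3,i) p^i (1−p)^{3−i} with p = 0.715
C(3,2)·0.715^2·0.285^1 = 0.43710
C(3,3)·0.715^3·0.285^0 = 0.36553
Sum = 0.803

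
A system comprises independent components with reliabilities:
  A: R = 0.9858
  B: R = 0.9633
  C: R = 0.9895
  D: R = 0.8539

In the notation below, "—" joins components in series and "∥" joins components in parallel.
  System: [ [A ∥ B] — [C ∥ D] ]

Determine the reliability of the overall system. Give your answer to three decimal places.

Parallel (A and B): 1 − (1 − 0.98580)(1 − 0.96330) = 0.99948
Parallel (C and D): 1 − (1 − 0.98950)(1 − 0.85390) = 0.99847
Series ([0.99948] and [0.99847]): 0.99948 × 0.99847 = 0.998

0.998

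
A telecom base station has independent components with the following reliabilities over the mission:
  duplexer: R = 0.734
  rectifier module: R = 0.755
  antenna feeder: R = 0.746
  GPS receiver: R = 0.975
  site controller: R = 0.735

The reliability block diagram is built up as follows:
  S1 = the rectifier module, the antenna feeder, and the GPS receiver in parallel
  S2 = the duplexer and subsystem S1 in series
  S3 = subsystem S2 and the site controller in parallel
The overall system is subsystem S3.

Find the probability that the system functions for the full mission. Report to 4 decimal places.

Parallel (rectifier module, antenna feeder, and GPS receiver): 1 − (1 − 0.755000)(1 − 0.746000)(1 − 0.975000) = 0.998444
Series (duplexer and [0.998444]): 0.734000 × 0.998444 = 0.732858
Parallel ([0.732858] and site controller): 1 − (1 − 0.732858)(1 − 0.735000) = 0.9292

0.9292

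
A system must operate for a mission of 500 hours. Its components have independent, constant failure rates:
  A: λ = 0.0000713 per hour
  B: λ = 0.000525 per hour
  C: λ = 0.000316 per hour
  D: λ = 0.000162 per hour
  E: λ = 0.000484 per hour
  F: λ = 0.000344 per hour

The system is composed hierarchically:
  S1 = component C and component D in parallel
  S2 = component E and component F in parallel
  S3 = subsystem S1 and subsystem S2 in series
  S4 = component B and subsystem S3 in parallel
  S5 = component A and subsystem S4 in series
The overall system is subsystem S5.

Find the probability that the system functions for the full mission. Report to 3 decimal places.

0.955

R(A) = exp(−0.0000713 × 500) = 0.96498
R(B) = exp(−0.000525 × 500) = 0.76913
R(C) = exp(−0.000316 × 500) = 0.85385
R(D) = exp(−0.000162 × 500) = 0.92219
R(E) = exp(−0.000484 × 500) = 0.78506
R(F) = exp(−0.000344 × 500) = 0.84198
Parallel (C and D): 1 − (1 − 0.85385)(1 − 0.92219) = 0.98863
Parallel (E and F): 1 − (1 − 0.78506)(1 − 0.84198) = 0.96604
Series ([0.98863] and [0.96604]): 0.98863 × 0.96604 = 0.95506
Parallel (B and [0.95506]): 1 − (1 − 0.76913)(1 − 0.95506) = 0.98962
Series (A and [0.98962]): 0.96498 × 0.98962 = 0.955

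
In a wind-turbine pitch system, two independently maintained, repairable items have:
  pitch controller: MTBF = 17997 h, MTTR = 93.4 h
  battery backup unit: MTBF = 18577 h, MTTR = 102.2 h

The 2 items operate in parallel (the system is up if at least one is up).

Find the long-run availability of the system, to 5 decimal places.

A(pitch controller) = MTBF/(MTBF+MTTR) = 17997/(17997+93.4) = 0.994837
A(battery backup unit) = MTBF/(MTBF+MTTR) = 18577/(18577+102.2) = 0.994529
Parallel availability: 1 − (1 − 0.994837)(1 − 0.994529) = 0.99997

0.99997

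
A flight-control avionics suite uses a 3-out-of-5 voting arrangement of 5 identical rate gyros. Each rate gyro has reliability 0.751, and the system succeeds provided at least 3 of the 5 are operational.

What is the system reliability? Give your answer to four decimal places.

R = Σ_{i=3}^{5} C(5,i) p^i (1−p)^{5−i} with p = 0.751
C(5,3)·0.751^3·0.249^2 = 0.262614
C(5,4)·0.751^4·0.249^1 = 0.396031
C(5,5)·0.751^5·0.249^0 = 0.238891
Sum = 0.8975

0.8975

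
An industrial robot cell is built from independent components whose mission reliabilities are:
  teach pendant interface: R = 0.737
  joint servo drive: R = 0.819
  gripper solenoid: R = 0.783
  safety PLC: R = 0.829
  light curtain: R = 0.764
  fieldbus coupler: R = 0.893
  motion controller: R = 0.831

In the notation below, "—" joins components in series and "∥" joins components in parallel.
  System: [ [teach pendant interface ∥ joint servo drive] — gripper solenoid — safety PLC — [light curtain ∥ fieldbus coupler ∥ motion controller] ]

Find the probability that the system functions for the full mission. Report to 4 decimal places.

0.6156

Parallel (teach pendant interface and joint servo drive): 1 − (1 − 0.737000)(1 − 0.819000) = 0.952397
Parallel (light curtain, fieldbus coupler, and motion controller): 1 − (1 − 0.764000)(1 − 0.893000)(1 − 0.831000) = 0.995732
Series ([0.952397], gripper solenoid, safety PLC, and [0.995732]): 0.952397 × 0.783000 × 0.829000 × 0.995732 = 0.6156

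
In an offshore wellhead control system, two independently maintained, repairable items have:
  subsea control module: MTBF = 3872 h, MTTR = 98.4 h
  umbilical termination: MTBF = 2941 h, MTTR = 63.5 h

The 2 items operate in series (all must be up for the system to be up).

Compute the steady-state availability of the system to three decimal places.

0.955

A(subsea control module) = MTBF/(MTBF+MTTR) = 3872/(3872+98.4) = 0.975217
A(umbilical termination) = MTBF/(MTBF+MTTR) = 2941/(2941+63.5) = 0.978865
Series availability: 0.975217 × 0.978865 = 0.955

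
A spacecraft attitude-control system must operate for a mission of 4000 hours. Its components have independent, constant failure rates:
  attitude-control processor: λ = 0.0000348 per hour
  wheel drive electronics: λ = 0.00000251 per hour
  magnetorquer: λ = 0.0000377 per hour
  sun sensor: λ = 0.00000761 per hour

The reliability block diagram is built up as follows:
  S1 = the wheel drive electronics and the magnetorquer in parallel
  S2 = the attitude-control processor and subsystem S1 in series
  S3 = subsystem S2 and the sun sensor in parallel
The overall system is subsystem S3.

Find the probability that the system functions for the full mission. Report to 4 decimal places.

R(attitude-control processor) = exp(−0.0000348 × 4000) = 0.870054
R(wheel drive electronics) = exp(−0.00000251 × 4000) = 0.990010
R(magnetorquer) = exp(−0.0000377 × 4000) = 0.860020
R(sun sensor) = exp(−0.00000761 × 4000) = 0.970019
Parallel (wheel drive electronics and magnetorquer): 1 − (1 − 0.990010)(1 − 0.860020) = 0.998602
Series (attitude-control processor and [0.998602]): 0.870054 × 0.998602 = 0.868838
Parallel ([0.868838] and sun sensor): 1 − (1 − 0.868838)(1 − 0.970019) = 0.9961

0.9961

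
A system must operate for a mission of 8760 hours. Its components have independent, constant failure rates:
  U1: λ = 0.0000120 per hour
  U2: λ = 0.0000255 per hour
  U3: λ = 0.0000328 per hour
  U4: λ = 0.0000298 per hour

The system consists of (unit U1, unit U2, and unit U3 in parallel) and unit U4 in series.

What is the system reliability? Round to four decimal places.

R(U1) = exp(−0.0000120 × 8760) = 0.900216
R(U2) = exp(−0.0000255 × 8760) = 0.799811
R(U3) = exp(−0.0000328 × 8760) = 0.750266
R(U4) = exp(−0.0000298 × 8760) = 0.770244
Parallel (U1, U2, and U3): 1 − (1 − 0.900216)(1 − 0.799811)(1 − 0.750266) = 0.995011
Series ([0.995011] and U4): 0.995011 × 0.770244 = 0.7664

0.7664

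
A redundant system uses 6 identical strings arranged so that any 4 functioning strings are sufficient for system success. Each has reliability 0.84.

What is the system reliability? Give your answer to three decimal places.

R = Σ_{i=4}^{6} C(6,i) p^i (1−p)^{6−i} with p = 0.84
C(6,4)·0.84^4·0.16^2 = 0.19118
C(6,5)·0.84^5·0.16^1 = 0.40148
C(6,6)·0.84^6·0.16^0 = 0.35130
Sum = 0.944

0.944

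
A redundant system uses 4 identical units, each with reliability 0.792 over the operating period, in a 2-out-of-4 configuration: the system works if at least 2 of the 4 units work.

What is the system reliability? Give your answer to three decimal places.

0.970

R = Σ_{i=2}^{4} C(4,i) p^i (1−p)^{4−i} with p = 0.792
C(4,2)·0.792^2·0.208^2 = 0.16283
C(4,3)·0.792^3·0.208^1 = 0.41333
C(4,4)·0.792^4·0.208^0 = 0.39346
Sum = 0.970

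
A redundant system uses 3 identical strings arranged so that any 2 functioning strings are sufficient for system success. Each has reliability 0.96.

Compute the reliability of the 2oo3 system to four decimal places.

R = Σ_{i=2}^{3} C(3,i) p^i (1−p)^{3−i} with p = 0.96
C(3,2)·0.96^2·0.04^1 = 0.110592
C(3,3)·0.96^3·0.04^0 = 0.884736
Sum = 0.9953

0.9953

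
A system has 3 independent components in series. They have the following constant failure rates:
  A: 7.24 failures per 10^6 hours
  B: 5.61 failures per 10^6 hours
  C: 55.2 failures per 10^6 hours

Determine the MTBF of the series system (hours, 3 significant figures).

14700

Series of exponential components: λ_sys = Σ λ_i
λ_sys = 0.00000724 + 0.00000561 + 0.0000552 = 6.8050e-05 /h
MTBF = 1 / λ_sys = 14700 h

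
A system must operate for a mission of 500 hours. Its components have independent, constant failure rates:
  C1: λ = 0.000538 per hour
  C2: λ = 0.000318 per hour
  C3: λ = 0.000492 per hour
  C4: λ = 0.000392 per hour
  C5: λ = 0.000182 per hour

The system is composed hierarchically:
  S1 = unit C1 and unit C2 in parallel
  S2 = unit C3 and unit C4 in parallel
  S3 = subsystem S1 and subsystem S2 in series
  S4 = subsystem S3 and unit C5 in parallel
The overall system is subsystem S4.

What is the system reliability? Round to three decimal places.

0.994

R(C1) = exp(−0.000538 × 500) = 0.76414
R(C2) = exp(−0.000318 × 500) = 0.85300
R(C3) = exp(−0.000492 × 500) = 0.78192
R(C4) = exp(−0.000392 × 500) = 0.82201
R(C5) = exp(−0.000182 × 500) = 0.91302
Parallel (C1 and C2): 1 − (1 − 0.76414)(1 − 0.85300) = 0.96533
Parallel (C3 and C4): 1 − (1 − 0.78192)(1 − 0.82201) = 0.96118
Series ([0.96533] and [0.96118]): 0.96533 × 0.96118 = 0.92786
Parallel ([0.92786] and C5): 1 − (1 − 0.92786)(1 − 0.91302) = 0.994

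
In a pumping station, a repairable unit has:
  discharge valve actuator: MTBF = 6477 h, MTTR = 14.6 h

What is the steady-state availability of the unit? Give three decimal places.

0.998

A(discharge valve actuator) = MTBF/(MTBF+MTTR) = 6477/(6477+14.6) = 0.998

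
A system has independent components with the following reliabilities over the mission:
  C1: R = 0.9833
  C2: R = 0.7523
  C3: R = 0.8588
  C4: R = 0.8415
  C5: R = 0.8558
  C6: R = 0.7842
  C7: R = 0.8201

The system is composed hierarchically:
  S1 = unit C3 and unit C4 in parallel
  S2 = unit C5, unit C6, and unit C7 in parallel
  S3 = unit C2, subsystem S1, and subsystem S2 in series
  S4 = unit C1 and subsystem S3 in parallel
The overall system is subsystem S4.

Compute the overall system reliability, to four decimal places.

0.9955

Parallel (C3 and C4): 1 − (1 − 0.858800)(1 − 0.841500) = 0.977620
Parallel (C5, C6, and C7): 1 − (1 − 0.855800)(1 − 0.784200)(1 − 0.820100) = 0.994402
Series (C2, [0.977620], and [0.994402]): 0.752300 × 0.977620 × 0.994402 = 0.731346
Parallel (C1 and [0.731346]): 1 − (1 − 0.983300)(1 − 0.731346) = 0.9955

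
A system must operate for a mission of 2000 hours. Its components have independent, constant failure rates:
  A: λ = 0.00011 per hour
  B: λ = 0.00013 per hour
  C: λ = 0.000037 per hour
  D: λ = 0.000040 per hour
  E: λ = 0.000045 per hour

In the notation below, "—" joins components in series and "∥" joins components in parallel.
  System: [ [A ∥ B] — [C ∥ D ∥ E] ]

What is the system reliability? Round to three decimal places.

R(A) = exp(−0.00011 × 2000) = 0.80252
R(B) = exp(−0.00013 × 2000) = 0.77105
R(C) = exp(−0.000037 × 2000) = 0.92867
R(D) = exp(−0.000040 × 2000) = 0.92312
R(E) = exp(−0.000045 × 2000) = 0.91393
Parallel (A and B): 1 − (1 − 0.80252)(1 − 0.77105) = 0.95479
Parallel (C, D, and E): 1 − (1 − 0.92867)(1 − 0.92312)(1 − 0.91393) = 0.99953
Series ([0.95479] and [0.99953]): 0.95479 × 0.99953 = 0.954

0.954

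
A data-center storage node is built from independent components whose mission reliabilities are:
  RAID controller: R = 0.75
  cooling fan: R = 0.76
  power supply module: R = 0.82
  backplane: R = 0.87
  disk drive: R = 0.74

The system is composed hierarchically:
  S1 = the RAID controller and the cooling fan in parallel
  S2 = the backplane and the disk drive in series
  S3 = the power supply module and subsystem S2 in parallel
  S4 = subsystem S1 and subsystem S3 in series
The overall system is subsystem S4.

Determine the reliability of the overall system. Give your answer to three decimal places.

Parallel (RAID controller and cooling fan): 1 − (1 − 0.75000)(1 − 0.76000) = 0.94000
Series (backplane and disk drive): 0.87000 × 0.74000 = 0.64380
Parallel (power supply module and [0.64380]): 1 − (1 − 0.82000)(1 − 0.64380) = 0.93588
Series ([0.94000] and [0.93588]): 0.94000 × 0.93588 = 0.880

0.880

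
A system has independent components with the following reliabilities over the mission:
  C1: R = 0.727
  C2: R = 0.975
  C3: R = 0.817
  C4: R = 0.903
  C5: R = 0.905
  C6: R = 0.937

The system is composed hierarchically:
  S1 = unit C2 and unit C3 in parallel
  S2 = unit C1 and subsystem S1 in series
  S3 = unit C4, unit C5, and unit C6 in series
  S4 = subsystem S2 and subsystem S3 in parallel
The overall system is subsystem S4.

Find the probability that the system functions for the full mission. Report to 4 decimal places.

Parallel (C2 and C3): 1 − (1 − 0.975000)(1 − 0.817000) = 0.995425
Series (C1 and [0.995425]): 0.727000 × 0.995425 = 0.723674
Series (C4, C5, and C6): 0.903000 × 0.905000 × 0.937000 = 0.765730
Parallel ([0.723674] and [0.765730]): 1 − (1 − 0.723674)(1 − 0.765730) = 0.9353

0.9353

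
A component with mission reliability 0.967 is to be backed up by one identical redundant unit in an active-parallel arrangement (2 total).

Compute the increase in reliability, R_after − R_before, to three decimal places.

R_before = 0.967
R_after = 1 − (1 − 0.967)^2 = 0.999
ΔR = 0.999 − 0.967 = 0.032

0.032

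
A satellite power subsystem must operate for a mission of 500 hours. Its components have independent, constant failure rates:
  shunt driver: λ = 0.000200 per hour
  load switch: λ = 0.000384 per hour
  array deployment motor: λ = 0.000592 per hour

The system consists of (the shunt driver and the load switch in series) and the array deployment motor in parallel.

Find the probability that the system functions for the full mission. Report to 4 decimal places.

0.9351

R(shunt driver) = exp(−0.000200 × 500) = 0.904837
R(load switch) = exp(−0.000384 × 500) = 0.825307
R(array deployment motor) = exp(−0.000592 × 500) = 0.743787
Series (shunt driver and load switch): 0.904837 × 0.825307 = 0.746768
Parallel ([0.746768] and array deployment motor): 1 − (1 − 0.746768)(1 − 0.743787) = 0.9351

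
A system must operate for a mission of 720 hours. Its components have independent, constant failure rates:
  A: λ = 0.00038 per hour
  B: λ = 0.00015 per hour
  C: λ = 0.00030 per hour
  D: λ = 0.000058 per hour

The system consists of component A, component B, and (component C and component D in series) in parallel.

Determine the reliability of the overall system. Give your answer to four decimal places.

0.9944

R(A) = exp(−0.00038 × 720) = 0.760636
R(B) = exp(−0.00015 × 720) = 0.897628
R(C) = exp(−0.00030 × 720) = 0.805735
R(D) = exp(−0.000058 × 720) = 0.959100
Series (C and D): 0.805735 × 0.959100 = 0.772780
Parallel (A, B, and [0.772780]): 1 − (1 − 0.760636)(1 − 0.897628)(1 − 0.772780) = 0.9944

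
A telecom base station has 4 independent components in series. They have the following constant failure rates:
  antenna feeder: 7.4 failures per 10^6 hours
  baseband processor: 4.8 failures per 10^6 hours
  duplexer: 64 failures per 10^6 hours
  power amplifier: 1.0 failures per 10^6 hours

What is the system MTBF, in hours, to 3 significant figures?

13000

Series of exponential components: λ_sys = Σ λ_i
λ_sys = 0.0000074 + 0.0000048 + 0.000064 + 0.0000010 = 7.7200e-05 /h
MTBF = 1 / λ_sys = 13000 h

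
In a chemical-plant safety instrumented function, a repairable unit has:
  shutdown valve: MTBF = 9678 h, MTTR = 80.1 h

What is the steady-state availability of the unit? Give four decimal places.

A(shutdown valve) = MTBF/(MTBF+MTTR) = 9678/(9678+80.1) = 0.9918

0.9918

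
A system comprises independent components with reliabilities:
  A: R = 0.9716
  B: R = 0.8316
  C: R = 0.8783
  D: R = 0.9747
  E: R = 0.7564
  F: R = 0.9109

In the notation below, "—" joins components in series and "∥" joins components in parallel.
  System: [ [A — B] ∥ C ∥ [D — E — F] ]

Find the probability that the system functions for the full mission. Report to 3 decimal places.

Series (A and B): 0.97160 × 0.83160 = 0.80798
Series (D, E, and F): 0.97470 × 0.75640 × 0.91090 = 0.67157
Parallel ([0.80798], C, and [0.67157]): 1 − (1 − 0.80798)(1 − 0.87830)(1 − 0.67157) = 0.992

0.992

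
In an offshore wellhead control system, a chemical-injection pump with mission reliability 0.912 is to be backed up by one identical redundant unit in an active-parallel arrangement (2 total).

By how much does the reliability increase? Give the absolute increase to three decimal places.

0.080

R_before = 0.912
R_after = 1 − (1 − 0.912)^2 = 0.992
ΔR = 0.992 − 0.912 = 0.080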